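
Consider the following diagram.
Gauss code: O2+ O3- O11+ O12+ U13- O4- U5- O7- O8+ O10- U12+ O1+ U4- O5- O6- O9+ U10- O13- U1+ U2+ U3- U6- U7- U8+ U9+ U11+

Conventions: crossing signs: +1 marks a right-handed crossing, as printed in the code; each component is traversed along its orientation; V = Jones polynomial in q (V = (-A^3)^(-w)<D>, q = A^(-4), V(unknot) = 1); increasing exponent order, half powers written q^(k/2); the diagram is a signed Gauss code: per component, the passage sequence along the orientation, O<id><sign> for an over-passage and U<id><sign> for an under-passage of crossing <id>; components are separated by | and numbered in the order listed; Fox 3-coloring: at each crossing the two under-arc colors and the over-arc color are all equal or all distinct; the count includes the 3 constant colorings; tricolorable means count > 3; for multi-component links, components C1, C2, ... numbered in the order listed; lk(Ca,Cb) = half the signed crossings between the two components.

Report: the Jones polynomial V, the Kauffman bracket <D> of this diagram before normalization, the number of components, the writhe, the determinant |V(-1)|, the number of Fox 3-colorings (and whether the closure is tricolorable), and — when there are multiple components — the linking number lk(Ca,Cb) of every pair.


Jones polynomial: V(q) = q^-5 - 2q^-4 + 2q^-3 - 2q^-2 + 2q^-1 - 1 + q
<D> = -A^-7 + A^-3 - 2A + 2A^5 - 2A^9 + 2A^13 - A^17; writhe -1
components 1, writhe -1 (13 crossings)
3-colorings: 3 of 3^13, det 11 — not tricolorable
note: the span of V is 6, forcing >= 6 crossings in any diagram


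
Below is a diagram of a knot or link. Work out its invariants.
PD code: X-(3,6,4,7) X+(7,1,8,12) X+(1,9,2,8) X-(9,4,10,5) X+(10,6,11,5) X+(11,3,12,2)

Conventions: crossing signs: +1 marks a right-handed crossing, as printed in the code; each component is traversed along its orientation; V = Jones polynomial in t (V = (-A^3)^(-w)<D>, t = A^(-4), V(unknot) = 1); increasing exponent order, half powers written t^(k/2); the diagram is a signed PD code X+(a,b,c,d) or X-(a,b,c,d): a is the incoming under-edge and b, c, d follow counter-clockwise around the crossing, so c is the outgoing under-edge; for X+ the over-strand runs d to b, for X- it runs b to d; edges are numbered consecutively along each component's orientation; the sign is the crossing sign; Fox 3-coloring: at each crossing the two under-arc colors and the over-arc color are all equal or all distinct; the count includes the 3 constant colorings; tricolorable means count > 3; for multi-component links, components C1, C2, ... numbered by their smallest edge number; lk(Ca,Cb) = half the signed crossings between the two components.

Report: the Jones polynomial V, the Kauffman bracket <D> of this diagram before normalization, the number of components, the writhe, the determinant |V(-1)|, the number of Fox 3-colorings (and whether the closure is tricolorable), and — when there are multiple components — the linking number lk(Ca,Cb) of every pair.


Jones polynomial: V(t) = t + t^3 - t^4
<D> = -A^-10 + A^-6 + A^2; writhe +2
components 1, writhe +2 (6 crossings)
3-colorings: 9 of 3^6, det 3 — tricolorable
note: w = +2 shifts under R1 moves; the (-A^3)^(-2) factor cancels that in V


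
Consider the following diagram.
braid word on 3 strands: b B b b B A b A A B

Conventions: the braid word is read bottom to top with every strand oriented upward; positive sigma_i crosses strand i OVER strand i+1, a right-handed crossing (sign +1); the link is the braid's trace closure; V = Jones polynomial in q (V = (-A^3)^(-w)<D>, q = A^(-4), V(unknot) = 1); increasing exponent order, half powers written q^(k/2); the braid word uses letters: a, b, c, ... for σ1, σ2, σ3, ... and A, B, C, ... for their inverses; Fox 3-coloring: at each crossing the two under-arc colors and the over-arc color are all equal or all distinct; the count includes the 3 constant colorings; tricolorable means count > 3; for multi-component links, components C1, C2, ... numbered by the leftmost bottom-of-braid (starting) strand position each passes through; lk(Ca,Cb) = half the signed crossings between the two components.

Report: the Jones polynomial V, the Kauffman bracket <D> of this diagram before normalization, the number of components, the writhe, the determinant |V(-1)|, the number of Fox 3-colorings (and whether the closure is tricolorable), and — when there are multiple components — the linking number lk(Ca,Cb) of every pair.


V = -q^-4 + q^-3 + q^-1
<D> = A^-2 + A^6 - A^10 (w = -2)
1 component over 10 crossings, w = -2
9 Fox colorings among 3^10, |V(-1)| = 3: tricolorable
why: w = -2 shifts under R1 moves; the (-A^3)^(2) factor cancels that in V


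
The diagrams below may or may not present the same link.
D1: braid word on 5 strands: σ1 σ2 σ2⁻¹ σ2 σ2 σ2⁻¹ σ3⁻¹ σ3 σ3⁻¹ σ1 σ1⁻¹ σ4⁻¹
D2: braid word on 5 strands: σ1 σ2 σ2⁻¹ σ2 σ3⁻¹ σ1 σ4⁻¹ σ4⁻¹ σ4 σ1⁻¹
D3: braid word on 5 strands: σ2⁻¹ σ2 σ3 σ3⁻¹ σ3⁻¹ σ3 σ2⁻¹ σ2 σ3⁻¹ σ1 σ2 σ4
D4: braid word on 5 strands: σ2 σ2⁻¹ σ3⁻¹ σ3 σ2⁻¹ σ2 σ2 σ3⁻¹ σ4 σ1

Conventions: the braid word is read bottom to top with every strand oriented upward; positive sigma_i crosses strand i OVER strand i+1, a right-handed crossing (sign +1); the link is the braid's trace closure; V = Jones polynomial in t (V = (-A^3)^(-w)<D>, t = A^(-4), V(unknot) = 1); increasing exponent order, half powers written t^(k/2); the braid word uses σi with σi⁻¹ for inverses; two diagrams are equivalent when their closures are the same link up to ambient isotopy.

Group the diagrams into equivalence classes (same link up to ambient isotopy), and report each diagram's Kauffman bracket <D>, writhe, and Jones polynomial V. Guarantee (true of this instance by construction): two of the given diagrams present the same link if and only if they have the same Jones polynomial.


classes: {D1, D2, D3, D4}
V(D1) = 1  [12 crossings, <D> = 1, w = 0]
D2 (bracket 1; 10 crossings at w = 0): V = 1
D3 (bracket A^6; 12 crossings at w = +2): V = 1
D4 (bracket A^6; 10 crossings at w = +2): V = 1
insight: all 4 diagrams share one V(t), hence one class


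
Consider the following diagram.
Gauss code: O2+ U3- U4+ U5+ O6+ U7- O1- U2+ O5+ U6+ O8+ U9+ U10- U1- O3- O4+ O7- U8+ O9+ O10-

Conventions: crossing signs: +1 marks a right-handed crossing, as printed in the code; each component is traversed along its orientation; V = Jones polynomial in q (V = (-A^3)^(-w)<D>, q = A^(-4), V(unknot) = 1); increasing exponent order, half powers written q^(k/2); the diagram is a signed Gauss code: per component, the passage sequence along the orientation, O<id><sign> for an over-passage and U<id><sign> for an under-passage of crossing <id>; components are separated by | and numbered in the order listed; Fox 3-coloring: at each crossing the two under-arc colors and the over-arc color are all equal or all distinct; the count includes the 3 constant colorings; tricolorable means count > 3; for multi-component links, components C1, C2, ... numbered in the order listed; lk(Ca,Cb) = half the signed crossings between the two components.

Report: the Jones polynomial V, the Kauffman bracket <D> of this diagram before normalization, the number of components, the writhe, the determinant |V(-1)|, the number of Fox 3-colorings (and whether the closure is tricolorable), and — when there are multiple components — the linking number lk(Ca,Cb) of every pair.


V = q^-1 - 1 + 2q - 2q^2 + 2q^3 - 2q^4 + q^5
<D> = A^-14 - 2A^-10 + 2A^-6 - 2A^-2 + 2A^2 - A^6 + A^10 (w = +2)
1 component over 10 crossings, w = +2
3 Fox colorings among 3^10, |V(-1)| = 11: not tricolorable
why: |V(-1)| = 11: so not tricolorable, since 3 does not divide 11


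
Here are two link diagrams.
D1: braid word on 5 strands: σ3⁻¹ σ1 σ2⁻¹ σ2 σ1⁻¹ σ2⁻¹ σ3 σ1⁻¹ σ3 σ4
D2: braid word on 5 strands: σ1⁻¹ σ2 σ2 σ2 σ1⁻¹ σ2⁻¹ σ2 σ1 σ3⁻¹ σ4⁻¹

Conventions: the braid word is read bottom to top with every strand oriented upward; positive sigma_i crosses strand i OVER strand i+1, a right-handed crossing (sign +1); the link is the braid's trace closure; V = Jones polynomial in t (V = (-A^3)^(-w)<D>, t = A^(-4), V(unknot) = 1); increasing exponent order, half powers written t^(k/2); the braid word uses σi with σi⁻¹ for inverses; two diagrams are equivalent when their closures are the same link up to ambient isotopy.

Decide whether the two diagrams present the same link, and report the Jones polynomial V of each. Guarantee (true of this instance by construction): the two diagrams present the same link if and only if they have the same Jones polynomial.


equivalent: no
D1 (bracket 1; 10 crossings at w = 0): V = 1
V(D2) = t + t^3 - t^4  [10 crossings, <D> = -A^-16 + A^-12 + A^-4, w = 0]
observation: comparing 2 Jones polynomials yields 2 groups


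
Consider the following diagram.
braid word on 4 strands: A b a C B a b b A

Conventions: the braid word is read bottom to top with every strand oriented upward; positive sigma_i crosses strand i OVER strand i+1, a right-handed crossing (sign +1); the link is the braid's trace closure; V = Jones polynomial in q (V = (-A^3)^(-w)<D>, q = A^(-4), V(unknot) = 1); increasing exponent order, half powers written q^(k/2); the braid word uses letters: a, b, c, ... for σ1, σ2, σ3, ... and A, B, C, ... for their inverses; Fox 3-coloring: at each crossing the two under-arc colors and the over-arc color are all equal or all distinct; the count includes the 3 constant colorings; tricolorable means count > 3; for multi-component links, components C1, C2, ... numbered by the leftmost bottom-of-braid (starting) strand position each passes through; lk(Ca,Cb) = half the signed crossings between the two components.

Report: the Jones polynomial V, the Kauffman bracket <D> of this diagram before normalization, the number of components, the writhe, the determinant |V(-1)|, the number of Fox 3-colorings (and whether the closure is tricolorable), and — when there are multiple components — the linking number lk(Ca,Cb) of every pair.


Jones polynomial: V(q) = -q^-1 + 2 - q + 2q^2 - q^3 + q^4 - q^5
<D> = A^-17 - A^-13 + A^-9 - 2A^-5 + A^-1 - 2A^3 + A^7; writhe +1
components 1, writhe +1 (9 crossings)
3-colorings: 9 of 3^9, det 9 — tricolorable
note: w = +1 (over 9 crossings) is diagram-only; (-A^3)^(-1) removes it from V


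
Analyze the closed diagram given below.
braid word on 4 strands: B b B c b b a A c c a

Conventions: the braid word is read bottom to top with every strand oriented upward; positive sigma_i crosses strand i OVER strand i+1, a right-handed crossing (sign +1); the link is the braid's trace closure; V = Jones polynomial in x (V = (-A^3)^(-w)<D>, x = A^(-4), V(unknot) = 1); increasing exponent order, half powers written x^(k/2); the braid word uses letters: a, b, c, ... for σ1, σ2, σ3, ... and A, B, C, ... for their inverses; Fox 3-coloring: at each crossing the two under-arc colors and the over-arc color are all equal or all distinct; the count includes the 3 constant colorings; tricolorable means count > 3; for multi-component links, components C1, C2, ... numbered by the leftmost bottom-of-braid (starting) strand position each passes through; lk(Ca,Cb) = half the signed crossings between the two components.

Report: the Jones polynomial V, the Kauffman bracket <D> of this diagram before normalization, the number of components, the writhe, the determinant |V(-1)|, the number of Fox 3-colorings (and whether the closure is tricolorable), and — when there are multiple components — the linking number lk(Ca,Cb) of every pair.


V = x - x^2 + 2x^3 - x^4 + x^5 - x^6
<D> = A^-9 - A^-5 + A^-1 - 2A^3 + A^7 - A^11 (w = +5)
1 component over 11 crossings, w = +5
3 Fox colorings among 3^11, |V(-1)| = 7: not tricolorable
why: the word shrinks to σ2⁻¹ σ3 σ2 σ2 σ3 σ3 σ1 after cancelling


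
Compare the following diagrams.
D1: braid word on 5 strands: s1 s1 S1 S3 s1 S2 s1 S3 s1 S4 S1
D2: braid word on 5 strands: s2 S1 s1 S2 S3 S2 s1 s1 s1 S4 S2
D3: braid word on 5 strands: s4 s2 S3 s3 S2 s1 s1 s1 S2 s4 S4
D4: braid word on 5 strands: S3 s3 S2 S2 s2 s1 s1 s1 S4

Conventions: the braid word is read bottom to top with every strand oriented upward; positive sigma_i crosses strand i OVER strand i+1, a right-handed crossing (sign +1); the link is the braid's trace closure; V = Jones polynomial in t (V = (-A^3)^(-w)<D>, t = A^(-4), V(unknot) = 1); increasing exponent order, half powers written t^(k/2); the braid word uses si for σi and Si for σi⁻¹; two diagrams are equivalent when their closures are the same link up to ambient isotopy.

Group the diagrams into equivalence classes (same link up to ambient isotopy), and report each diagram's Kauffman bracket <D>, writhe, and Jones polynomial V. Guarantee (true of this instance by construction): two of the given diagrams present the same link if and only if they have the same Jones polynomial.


grouping into links: {D1, D2} | {D3, D4}
V(D1) = -t^(-3/2) - 2t^(1/2) + t^(3/2) - t^(5/2) + t^(7/2)  (w -1, c 11, <D> = -A^-17 + A^-13 - A^-9 + 2A^-5 + A^3)
V(D2) = -t^(-3/2) - 2t^(1/2) + t^(3/2) - t^(5/2) + t^(7/2)  [11 crossings, <D> = -A^-17 + A^-13 - A^-9 + 2A^-5 + A^3, w = -1]
D3 (bracket -A^-9 + A^-1 + A^3 + A^7; 11 crossings at w = +3): V = -t^(1/2) - t^(3/2) - t^(5/2) + t^(9/2)
V(D4) = -t^(1/2) - t^(3/2) - t^(5/2) + t^(9/2)  (w +1, c 9, <D> = -A^-15 + A^-7 + A^-3 + A)
why: 2 classes among 4 diagrams; unequal V(t) rules out equality


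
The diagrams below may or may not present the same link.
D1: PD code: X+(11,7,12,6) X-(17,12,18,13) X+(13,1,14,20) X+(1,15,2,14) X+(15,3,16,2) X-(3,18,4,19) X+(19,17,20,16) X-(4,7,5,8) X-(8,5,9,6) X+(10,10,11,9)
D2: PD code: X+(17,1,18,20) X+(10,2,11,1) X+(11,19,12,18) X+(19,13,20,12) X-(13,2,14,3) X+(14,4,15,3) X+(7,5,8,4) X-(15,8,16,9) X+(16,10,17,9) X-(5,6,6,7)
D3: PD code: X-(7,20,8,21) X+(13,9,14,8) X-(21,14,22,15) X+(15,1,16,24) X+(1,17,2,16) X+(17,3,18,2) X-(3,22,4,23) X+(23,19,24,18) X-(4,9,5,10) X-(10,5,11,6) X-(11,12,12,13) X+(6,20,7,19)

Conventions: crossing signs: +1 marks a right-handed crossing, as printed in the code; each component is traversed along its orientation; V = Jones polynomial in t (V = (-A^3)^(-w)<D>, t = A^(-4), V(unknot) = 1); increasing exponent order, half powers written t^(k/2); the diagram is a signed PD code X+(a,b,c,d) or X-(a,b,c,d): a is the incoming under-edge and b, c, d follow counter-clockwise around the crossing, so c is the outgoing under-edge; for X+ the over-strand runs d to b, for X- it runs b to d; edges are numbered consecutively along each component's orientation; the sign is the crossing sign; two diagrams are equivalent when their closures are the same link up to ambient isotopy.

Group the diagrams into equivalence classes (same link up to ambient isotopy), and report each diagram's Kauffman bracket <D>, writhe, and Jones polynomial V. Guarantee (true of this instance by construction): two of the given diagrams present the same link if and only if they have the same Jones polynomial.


grouping into links: {D1, D3} | {D2}
V(D1) = t^-1 - 1 + 2t - 2t^2 + 2t^3 - 2t^4 + t^5  (w +2, c 10, <D> = A^-14 - 2A^-10 + 2A^-6 - 2A^-2 + 2A^2 - A^6 + A^10)
V(D2) = t + t^3 - t^4  (w +4, c 10, <D> = -A^-4 + 1 + A^8)
V(D3) = t^-1 - 1 + 2t - 2t^2 + 2t^3 - 2t^4 + t^5  (w 0, c 12, <D> = A^-20 - 2A^-16 + 2A^-12 - 2A^-8 + 2A^-4 - 1 + A^4)
key observation: 2 values of V(t) split the 3 diagrams


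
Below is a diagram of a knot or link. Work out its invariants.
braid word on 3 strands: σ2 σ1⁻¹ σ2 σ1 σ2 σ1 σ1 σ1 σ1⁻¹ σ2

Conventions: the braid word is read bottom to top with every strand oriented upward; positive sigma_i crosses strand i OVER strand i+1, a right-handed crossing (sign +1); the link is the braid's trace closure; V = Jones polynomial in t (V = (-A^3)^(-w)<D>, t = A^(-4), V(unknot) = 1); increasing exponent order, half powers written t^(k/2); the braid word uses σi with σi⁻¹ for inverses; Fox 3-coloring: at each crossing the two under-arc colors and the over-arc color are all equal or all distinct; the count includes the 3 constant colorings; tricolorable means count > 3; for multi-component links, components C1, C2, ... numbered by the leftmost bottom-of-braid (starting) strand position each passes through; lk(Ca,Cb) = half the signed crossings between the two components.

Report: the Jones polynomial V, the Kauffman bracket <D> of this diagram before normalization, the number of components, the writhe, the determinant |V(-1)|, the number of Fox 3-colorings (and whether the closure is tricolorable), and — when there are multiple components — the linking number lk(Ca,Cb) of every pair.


V(t) = t^2 + 2t^4 - 2t^5 + t^6 - 2t^7 + t^8
bracket: A^-14 - 2A^-10 + A^-6 - 2A^-2 + 2A^2 + A^10, w = +6
1 component, writhe +6, over 10 crossings
det 9, colorings 27 of 3^10 — tricolorable
observation: the span of V is 6, forcing >= 6 crossings in any diagram


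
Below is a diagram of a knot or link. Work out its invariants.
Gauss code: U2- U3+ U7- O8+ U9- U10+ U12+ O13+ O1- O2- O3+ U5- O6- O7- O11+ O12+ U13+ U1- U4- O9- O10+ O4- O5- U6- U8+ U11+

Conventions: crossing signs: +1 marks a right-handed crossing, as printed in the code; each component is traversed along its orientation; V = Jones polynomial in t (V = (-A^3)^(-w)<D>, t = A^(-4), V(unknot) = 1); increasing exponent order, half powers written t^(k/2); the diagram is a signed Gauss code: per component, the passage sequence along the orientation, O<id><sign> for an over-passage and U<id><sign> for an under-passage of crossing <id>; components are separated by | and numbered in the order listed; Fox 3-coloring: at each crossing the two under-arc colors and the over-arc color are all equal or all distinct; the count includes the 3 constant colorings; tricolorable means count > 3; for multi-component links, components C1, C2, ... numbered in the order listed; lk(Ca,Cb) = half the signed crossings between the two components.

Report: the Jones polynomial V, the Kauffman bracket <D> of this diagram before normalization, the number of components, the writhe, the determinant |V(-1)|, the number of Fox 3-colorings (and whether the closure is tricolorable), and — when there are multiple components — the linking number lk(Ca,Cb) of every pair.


Jones polynomial: V(t) = 1
<D> = -A^-3; writhe -1
components 1, writhe -1 (13 crossings)
3-colorings: 3 of 3^13, det 1 — not tricolorable
note: det 1 = |V(-1)|; not divisible by 3, so not tricolorable


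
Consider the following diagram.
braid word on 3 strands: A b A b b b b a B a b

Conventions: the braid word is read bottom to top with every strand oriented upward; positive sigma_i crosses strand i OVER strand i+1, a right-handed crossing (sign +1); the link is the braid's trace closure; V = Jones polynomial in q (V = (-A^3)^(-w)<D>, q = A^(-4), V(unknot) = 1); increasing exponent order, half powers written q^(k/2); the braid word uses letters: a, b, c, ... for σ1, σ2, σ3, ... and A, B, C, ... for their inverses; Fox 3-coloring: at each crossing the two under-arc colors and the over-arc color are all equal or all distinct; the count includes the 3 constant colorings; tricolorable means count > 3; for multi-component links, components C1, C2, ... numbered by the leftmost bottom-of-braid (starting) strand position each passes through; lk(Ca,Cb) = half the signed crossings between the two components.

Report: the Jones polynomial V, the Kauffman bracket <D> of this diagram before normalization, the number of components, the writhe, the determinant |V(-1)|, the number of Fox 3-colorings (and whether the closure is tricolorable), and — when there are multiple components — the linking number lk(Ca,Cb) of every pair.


V = q^(1/2) - 3q^(3/2) + 3q^(5/2) - 6q^(7/2) + 6q^(9/2) - 6q^(11/2) + 5q^(13/2) - 3q^(15/2) + 2q^(17/2) - q^(19/2)
<D> = A^-23 - 2A^-19 + 3A^-15 - 5A^-11 + 6A^-7 - 6A^-3 + 6A - 3A^5 + 3A^9 - A^13 (w = +5)
2 components over 11 crossings, w = +5
lk(C1,C2): +2
9 Fox colorings among 3^11, |V(-1)| = 36: tricolorable
why: w = +5 (over 11 crossings) is diagram-only; (-A^3)^(-5) removes it from V


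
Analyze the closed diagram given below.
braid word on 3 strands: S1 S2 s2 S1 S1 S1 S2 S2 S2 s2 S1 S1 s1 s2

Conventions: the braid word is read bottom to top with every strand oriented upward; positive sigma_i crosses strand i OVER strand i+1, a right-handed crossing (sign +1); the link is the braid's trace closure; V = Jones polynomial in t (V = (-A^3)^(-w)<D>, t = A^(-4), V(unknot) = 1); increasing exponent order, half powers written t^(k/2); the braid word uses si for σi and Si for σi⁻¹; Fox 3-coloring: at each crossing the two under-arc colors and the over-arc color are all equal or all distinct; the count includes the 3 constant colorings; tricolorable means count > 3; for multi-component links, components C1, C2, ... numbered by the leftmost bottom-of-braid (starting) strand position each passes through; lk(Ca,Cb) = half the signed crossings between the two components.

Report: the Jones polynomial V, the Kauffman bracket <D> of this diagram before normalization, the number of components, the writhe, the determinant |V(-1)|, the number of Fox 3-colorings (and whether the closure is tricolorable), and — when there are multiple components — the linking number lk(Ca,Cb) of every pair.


V(t) = -t^-9 + t^-8 - 2t^-7 + 3t^-6 - 2t^-5 + 2t^-4 - t^-3 + t^-2
bracket: A^-10 - A^-6 + 2A^-2 - 2A^2 + 3A^6 - 2A^10 + A^14 - A^18, w = -6
1 component, writhe -6, over 14 crossings
det 13, colorings 3 of 3^14 — not tricolorable
observation: |V(-1)| = 13: so not tricolorable, since 3 does not divide 13


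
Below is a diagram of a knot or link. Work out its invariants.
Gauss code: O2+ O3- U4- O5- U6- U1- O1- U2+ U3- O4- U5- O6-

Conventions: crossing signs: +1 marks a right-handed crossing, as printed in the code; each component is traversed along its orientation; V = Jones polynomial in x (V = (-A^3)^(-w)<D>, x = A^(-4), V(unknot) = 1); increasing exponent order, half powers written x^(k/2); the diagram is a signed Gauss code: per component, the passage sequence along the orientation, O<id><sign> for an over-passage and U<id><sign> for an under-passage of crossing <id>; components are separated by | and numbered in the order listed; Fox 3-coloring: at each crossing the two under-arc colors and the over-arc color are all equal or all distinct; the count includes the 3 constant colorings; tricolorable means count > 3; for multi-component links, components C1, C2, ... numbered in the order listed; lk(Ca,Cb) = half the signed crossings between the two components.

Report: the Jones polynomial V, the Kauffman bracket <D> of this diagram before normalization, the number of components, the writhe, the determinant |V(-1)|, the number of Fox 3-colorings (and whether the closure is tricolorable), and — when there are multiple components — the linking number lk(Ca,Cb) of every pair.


V(x) = -x^-4 + x^-3 + x^-1
bracket: A^-8 + 1 - A^4, w = -4
1 component, writhe -4, over 6 crossings
det 3, colorings 9 of 3^6 — tricolorable
observation: w = -4 (over 6 crossings) is diagram-only; (-A^3)^(4) removes it from V


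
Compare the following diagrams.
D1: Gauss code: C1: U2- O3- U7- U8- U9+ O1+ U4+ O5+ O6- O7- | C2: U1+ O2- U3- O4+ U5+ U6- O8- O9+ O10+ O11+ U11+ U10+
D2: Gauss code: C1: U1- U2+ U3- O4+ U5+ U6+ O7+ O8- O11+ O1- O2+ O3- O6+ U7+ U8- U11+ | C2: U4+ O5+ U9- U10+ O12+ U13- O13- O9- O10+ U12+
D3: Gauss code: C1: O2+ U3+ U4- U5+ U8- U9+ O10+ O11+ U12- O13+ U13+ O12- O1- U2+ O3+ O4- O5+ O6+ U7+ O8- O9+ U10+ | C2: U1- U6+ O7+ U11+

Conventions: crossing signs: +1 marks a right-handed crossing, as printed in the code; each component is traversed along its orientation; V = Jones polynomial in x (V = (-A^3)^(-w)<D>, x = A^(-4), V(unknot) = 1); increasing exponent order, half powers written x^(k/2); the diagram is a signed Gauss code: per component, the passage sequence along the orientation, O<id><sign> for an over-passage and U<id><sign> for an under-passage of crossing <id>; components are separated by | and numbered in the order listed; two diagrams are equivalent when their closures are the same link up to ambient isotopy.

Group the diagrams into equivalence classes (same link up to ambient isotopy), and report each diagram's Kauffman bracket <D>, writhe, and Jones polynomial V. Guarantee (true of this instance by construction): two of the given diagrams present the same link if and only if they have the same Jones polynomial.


classes: {D1} | {D2} | {D3}
V(D1) = x^(-7/2) - 2x^(-5/2) + x^(-3/2) - 2x^(-1/2) + x^(1/2) - x^(3/2)  [11 crossings, <D> = A^-3 - A + 2A^5 - A^9 + 2A^13 - A^17, w = +1]
V(D2) = -x^(1/2) - x^(5/2)  (w +3, c 13, <D> = A^-1 + A^7)
V(D3) = -x^(3/2) - 2x^(7/2) + x^(9/2) - x^(11/2) + x^(13/2)  (w +5, c 13, <D> = -A^-11 + A^-7 - A^-3 + 2A + A^9)
insight: 3 values of V(x) split the 3 diagrams


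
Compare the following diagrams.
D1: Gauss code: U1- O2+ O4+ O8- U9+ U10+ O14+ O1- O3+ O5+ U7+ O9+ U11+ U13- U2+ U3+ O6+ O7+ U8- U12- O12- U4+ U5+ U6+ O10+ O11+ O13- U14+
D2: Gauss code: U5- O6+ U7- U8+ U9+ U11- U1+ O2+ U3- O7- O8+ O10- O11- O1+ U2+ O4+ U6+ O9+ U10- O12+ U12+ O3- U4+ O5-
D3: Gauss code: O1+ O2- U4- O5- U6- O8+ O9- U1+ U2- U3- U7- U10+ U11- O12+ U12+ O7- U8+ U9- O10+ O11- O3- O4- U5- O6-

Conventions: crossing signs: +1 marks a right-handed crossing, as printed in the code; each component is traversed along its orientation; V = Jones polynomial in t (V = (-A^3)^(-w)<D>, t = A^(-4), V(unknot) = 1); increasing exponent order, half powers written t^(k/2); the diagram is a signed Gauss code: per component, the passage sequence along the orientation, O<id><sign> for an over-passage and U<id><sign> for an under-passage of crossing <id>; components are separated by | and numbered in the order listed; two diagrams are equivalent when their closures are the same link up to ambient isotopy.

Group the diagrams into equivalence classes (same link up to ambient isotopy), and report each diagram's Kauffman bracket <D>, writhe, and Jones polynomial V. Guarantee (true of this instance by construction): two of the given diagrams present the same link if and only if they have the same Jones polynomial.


grouping into links: {D1} | {D2} | {D3}
V(D1) = t^2 + t^4 - t^5 + t^6 - t^7  (w +6, c 14, <D> = -A^-10 + A^-6 - A^-2 + A^2 + A^10)
V(D2) = t^-1 - 1 + 2t - 2t^2 + 2t^3 - 2t^4 + t^5  [12 crossings, <D> = A^-14 - 2A^-10 + 2A^-6 - 2A^-2 + 2A^2 - A^6 + A^10, w = +2]
D3 (bracket A^-8 + 1 - A^4; 12 crossings at w = -4): V = -t^-4 + t^-3 + t^-1
why: comparing 3 Jones polynomials yields 3 groups


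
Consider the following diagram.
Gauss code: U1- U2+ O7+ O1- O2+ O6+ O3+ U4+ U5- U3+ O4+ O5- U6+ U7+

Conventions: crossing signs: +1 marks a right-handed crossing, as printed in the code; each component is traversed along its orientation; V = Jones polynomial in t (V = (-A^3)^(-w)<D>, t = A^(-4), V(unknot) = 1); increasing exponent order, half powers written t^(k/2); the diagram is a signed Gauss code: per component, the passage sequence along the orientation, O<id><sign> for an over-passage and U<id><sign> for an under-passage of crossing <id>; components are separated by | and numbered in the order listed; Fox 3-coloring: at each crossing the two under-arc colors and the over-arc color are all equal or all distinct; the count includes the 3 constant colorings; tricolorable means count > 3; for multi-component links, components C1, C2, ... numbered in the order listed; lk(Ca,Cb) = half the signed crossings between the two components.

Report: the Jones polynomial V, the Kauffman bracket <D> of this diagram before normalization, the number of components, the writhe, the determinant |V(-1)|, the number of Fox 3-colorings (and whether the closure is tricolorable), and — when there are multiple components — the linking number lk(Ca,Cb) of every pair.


V(t) = 1
bracket: -A^9, w = +3
1 component, writhe +3, over 7 crossings
det 1, colorings 3 of 3^7 — not tricolorable
observation: w = +3 shifts under R1 moves; the (-A^3)^(-3) factor cancels that in V


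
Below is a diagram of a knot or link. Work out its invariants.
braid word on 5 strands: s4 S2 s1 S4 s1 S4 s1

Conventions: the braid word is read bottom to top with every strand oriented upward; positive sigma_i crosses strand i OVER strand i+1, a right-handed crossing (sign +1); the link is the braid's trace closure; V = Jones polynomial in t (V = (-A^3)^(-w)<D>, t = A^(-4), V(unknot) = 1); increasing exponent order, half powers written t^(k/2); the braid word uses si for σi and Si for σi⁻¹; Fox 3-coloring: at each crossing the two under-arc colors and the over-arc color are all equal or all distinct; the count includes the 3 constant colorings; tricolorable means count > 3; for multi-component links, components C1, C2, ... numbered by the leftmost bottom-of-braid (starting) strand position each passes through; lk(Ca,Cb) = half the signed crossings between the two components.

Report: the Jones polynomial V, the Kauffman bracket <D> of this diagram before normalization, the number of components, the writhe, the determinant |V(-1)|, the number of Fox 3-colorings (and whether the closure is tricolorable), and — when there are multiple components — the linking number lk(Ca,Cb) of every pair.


V(t) = -t^(1/2) - t^(3/2) - t^(5/2) + t^(9/2)
bracket: -A^-15 + A^-7 + A^-3 + A, w = +1
2 components, writhe +1, over 7 crossings
lk(C1,C2) = 0
det 0, colorings 27 of 3^7 — tricolorable
observation: span 4 respects span(V) <= c + mu - 1 = 8 for this 2-component diagram


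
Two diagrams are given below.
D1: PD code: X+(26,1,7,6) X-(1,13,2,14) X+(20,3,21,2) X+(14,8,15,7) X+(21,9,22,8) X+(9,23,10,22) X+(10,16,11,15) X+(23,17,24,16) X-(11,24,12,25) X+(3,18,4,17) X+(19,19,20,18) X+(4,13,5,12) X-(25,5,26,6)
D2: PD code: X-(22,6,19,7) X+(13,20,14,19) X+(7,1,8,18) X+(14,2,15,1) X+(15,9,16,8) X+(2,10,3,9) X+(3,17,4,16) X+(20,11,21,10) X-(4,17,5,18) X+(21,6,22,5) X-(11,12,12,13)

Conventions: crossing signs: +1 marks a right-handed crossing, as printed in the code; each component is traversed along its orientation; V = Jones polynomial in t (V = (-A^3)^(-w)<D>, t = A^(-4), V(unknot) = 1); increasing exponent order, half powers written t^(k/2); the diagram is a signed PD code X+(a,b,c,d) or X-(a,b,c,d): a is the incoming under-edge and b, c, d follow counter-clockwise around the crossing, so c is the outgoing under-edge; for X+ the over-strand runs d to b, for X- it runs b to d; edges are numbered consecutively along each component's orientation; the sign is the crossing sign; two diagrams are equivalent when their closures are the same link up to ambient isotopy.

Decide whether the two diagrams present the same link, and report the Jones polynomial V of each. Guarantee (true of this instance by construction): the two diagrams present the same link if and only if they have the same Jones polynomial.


same link: yes
V(D1) = -t^(3/2) - 2t^(7/2) + t^(9/2) - t^(11/2) + t^(13/2)  [13 crossings, <D> = -A^-5 + A^-1 - A^3 + 2A^7 + A^15, w = +7]
V(D2) = -t^(3/2) - 2t^(7/2) + t^(9/2) - t^(11/2) + t^(13/2)  (w +5, c 11, <D> = -A^-11 + A^-7 - A^-3 + 2A + A^9)
note: one V(t) for all 2 diagrams — one class (guaranteed)


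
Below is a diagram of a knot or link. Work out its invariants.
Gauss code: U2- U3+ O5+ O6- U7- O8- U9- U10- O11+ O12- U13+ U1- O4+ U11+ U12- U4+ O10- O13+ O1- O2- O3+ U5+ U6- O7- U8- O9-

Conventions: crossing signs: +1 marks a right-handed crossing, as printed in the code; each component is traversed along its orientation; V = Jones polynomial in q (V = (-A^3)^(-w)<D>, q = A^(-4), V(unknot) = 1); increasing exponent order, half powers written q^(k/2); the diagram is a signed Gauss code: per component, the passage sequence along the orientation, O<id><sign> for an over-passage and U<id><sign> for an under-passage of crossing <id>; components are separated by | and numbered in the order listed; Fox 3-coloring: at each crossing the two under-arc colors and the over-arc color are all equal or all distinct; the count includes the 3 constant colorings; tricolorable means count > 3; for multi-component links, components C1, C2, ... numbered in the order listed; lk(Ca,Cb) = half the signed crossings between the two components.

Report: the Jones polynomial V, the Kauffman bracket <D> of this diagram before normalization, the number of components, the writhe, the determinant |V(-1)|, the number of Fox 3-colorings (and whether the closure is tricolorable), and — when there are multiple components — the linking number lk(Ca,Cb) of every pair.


V(q) = -q^-4 + q^-3 + q^-1
bracket: -A^-5 - A^3 + A^7, w = -3
1 component, writhe -3, over 13 crossings
det 3, colorings 9 of 3^13 — tricolorable
observation: w = -3 (over 13 crossings) is diagram-only; (-A^3)^(3) removes it from V


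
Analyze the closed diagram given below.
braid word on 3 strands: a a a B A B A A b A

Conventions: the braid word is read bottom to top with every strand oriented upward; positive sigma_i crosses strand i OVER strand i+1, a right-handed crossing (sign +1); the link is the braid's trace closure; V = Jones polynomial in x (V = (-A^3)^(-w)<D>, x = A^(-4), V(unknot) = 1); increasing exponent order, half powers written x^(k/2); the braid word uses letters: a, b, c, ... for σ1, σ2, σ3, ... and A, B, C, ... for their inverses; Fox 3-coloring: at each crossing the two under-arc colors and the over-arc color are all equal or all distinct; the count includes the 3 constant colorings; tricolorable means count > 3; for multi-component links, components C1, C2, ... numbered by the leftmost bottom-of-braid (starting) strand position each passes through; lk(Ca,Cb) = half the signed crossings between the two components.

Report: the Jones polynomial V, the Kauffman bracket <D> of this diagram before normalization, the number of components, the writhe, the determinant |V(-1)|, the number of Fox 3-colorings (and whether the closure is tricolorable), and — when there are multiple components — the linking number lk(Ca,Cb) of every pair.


Jones polynomial: V(x) = -x^-4 + x^-3 + x^-1
<D> = A^-2 + A^6 - A^10; writhe -2
components 1, writhe -2 (10 crossings)
3-colorings: 9 of 3^10, det 3 — tricolorable
note: w = -2 (over 10 crossings) is diagram-only; (-A^3)^(2) removes it from V


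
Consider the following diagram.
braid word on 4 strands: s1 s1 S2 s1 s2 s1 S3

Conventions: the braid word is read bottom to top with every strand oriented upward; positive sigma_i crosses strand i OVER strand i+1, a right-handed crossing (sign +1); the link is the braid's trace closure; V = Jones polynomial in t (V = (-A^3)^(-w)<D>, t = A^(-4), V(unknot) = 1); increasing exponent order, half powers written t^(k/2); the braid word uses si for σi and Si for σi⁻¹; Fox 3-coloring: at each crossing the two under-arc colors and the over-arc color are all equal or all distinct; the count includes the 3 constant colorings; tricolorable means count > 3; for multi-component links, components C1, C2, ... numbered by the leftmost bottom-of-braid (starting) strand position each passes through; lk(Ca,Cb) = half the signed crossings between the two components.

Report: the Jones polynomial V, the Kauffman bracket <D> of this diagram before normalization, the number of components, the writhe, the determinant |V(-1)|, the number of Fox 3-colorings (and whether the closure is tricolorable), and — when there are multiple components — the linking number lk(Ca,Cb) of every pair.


V = t + t^3 - t^4
<D> = A^-7 - A^-3 - A^5 (w = +3)
1 component over 7 crossings, w = +3
9 Fox colorings among 3^7, |V(-1)| = 3: tricolorable
why: the span of V is 3, forcing >= 3 crossings in any diagram


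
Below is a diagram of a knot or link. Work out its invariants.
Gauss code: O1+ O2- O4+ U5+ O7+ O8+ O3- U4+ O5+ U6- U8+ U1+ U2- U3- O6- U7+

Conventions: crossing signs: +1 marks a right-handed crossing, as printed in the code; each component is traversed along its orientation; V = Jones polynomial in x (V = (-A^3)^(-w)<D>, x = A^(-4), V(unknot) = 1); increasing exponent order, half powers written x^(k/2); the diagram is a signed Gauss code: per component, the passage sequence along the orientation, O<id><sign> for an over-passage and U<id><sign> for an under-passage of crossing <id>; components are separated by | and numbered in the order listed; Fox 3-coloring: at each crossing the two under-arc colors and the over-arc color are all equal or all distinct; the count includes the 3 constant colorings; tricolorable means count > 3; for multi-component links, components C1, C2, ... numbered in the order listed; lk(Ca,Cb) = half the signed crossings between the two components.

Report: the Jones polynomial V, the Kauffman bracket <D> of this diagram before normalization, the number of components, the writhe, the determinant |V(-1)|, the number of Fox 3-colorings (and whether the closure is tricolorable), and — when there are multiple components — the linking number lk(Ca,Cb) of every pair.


V(x) = x + x^3 - x^4
bracket: -A^-10 + A^-6 + A^2, w = +2
1 component, writhe +2, over 8 crossings
det 3, colorings 9 of 3^8 — tricolorable
observation: V spans 3 powers of x: at least 3 crossings in any diagram


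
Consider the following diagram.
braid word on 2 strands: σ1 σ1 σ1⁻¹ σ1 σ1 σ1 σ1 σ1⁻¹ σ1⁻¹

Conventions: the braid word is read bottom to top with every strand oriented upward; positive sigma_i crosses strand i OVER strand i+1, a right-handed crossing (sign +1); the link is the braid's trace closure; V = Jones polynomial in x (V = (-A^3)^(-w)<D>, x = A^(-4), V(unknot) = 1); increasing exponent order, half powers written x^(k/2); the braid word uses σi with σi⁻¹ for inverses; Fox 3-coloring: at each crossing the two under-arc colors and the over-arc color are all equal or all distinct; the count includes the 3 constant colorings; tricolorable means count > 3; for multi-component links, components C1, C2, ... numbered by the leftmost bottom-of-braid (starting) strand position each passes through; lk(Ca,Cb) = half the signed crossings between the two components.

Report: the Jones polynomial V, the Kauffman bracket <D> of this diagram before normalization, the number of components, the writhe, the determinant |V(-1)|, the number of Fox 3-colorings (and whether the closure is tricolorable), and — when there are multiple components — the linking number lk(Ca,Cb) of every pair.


Jones polynomial: V(x) = x + x^3 - x^4
<D> = A^-7 - A^-3 - A^5; writhe +3
components 1, writhe +3 (9 crossings)
3-colorings: 9 of 3^9, det 3 — tricolorable
note: the word shrinks to σ1 σ1 σ1 after cancelling


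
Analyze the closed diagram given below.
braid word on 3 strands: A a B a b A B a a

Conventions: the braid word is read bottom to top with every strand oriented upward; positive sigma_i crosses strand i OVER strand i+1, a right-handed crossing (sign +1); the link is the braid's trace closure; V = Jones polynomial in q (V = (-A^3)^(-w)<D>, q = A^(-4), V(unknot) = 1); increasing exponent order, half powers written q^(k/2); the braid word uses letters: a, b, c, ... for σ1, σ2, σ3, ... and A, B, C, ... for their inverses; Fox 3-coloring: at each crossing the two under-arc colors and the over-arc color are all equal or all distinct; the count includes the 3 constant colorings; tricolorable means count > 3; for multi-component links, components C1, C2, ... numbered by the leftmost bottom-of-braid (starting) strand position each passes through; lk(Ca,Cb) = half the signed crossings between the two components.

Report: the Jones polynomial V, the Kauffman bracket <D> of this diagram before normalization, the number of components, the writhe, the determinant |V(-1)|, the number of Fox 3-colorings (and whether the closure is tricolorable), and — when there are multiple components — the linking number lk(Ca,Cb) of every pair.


Jones polynomial: V(q) = -q^(-3/2) - 2q^(1/2) + q^(3/2) - q^(5/2) + q^(7/2)
<D> = -A^-11 + A^-7 - A^-3 + 2A + A^9; writhe +1
components 2, writhe +1 (9 crossings)
linking number lk(C1,C2) = -1
3-colorings: 9 of 3^9, det 6 — tricolorable
note: det 6 = |V(-1)|; divisible by 3, so tricolorable


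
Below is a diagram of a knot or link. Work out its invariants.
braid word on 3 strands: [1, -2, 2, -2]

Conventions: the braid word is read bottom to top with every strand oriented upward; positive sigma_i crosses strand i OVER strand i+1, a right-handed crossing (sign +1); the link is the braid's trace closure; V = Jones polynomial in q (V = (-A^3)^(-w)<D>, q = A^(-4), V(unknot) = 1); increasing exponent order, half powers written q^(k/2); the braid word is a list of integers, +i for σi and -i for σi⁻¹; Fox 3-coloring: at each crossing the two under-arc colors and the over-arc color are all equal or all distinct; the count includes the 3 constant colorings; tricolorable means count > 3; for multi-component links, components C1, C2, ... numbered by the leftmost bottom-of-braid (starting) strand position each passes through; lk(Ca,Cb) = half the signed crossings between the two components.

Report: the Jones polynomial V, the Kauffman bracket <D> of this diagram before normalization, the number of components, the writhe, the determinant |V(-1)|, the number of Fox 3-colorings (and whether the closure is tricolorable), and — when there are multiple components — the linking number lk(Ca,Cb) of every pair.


V = 1
<D> = 1 (w = 0)
1 component over 4 crossings, w = 0
3 Fox colorings among 3^4, |V(-1)| = 1: not tricolorable
why: free reduction leaves σ1 σ2⁻¹ of the original 4 letters
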